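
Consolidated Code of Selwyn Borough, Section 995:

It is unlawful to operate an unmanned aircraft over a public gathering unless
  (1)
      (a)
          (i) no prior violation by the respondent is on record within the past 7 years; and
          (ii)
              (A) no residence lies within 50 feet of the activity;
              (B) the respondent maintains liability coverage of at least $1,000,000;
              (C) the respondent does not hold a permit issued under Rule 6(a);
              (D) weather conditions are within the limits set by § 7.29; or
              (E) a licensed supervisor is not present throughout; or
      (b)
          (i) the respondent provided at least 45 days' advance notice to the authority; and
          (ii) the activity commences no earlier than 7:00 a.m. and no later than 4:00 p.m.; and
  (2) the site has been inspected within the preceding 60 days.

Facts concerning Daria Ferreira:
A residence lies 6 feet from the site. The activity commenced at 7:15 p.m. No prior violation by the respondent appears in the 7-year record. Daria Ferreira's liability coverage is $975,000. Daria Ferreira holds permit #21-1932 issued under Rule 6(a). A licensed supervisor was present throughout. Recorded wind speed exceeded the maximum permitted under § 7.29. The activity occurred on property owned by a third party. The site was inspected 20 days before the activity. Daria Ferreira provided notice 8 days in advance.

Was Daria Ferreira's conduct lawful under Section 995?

No — unlawful.

(i) no prior violation — met.
(A) no residence in 50 ft — not satisfied.
(B) coverage ≥ $1,000,000 — fails.
(C) not (holds permit) — not met.
(D) weather ok — not satisfied.
(E) not (supervisor present) — not satisfied.
(ii): F OR F OR F OR F OR F → false.
So (a) is not satisfied (T AND F).
(i) ≥45 days' notice — fails.
(ii) start within hours — fails.
So (b) is not satisfied (F AND F).
So (1) is not satisfied (F OR F).
(2) site inspected — met.
So Overall is not satisfied (F AND T).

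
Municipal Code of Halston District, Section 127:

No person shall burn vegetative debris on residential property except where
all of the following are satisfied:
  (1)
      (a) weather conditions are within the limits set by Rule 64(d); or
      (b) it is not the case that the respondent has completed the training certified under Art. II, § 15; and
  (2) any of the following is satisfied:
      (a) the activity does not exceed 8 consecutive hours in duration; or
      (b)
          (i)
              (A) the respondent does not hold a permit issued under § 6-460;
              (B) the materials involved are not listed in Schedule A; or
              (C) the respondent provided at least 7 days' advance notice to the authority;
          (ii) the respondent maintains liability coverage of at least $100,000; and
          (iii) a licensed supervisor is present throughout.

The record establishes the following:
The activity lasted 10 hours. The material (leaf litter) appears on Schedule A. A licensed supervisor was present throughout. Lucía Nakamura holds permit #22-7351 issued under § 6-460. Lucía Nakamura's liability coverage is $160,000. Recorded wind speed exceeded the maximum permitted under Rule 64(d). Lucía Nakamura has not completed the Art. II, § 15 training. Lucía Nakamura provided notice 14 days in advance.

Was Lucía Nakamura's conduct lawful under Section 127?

(a) weather ok — not satisfied.
(b) not (training certified) — holds.
So (1) is satisfied (F OR T).
(a) ≤ 8 hrs duration — not satisfied.
(A) not (holds permit) — not satisfied.
(B) not (Schedule A material) — fails.
(C) ≥7 days' notice — met.
(i) = F OR F OR T = true.
(ii) coverage ≥ $100,000 — satisfied.
(iii) supervisor present — met.
(b): T AND T AND T → true.
(2) = F OR T = true.
Overall: T AND T → true.

Yes — lawful.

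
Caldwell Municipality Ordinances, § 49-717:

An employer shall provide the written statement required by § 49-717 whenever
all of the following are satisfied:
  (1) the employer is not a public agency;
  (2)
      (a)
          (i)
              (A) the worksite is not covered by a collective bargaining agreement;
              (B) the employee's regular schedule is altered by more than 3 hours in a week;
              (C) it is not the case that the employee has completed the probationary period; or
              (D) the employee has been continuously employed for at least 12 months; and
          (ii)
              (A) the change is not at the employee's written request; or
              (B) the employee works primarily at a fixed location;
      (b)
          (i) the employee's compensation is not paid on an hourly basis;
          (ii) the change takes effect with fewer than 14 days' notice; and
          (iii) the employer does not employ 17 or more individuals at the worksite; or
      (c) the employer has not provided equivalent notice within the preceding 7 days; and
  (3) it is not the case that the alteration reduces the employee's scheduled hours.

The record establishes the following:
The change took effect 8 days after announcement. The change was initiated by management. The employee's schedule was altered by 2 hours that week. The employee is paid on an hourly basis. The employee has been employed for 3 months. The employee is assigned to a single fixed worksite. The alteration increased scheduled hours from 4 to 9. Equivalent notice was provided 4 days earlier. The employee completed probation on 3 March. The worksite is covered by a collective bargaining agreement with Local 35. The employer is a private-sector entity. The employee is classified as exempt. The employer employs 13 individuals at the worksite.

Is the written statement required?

No — not required.

(1) not (public agency) — met.
(A) no CBA — fails.
(B) schedule shift > 3h — not met.
(C) not (past probation) — not satisfied.
(D) tenure ≥ 12 mo. — not satisfied.
So (i) is not satisfied (F OR F OR F OR F).
(A) not employee-requested — satisfied.
(B) fixed location — holds.
(ii) = T OR T = true.
So (a) is not satisfied (F AND T).
(i) not (hourly-paid) — not satisfied.
(ii) < 14 days' notice — satisfied.
(iii) not (≥ 17 at site) — holds.
(b) = F AND T AND T = false.
(c) no recent notice — fails.
(2) = F OR F OR F = false.
(3) not (hours reduced) — satisfied.
Overall: T AND F AND T → false.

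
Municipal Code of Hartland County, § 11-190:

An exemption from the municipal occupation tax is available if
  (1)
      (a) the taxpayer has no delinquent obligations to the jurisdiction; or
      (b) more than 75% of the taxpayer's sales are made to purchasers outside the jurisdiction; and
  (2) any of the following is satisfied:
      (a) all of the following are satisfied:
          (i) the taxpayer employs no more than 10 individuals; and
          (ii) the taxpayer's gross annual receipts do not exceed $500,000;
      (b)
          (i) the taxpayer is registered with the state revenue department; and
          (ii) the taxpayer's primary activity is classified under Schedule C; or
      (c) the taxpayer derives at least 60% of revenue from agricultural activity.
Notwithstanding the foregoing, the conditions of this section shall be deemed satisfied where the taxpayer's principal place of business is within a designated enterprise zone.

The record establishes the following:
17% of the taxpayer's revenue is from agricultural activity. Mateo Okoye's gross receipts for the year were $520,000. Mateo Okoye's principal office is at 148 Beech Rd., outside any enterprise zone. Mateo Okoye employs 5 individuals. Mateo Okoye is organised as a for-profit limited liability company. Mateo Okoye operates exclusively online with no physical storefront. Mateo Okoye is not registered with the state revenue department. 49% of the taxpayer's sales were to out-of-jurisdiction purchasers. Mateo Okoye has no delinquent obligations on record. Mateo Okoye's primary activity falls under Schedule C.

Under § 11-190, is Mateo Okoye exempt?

No — not exempt.

(a) no delinquency — met.
(b) >75% out-of-jur. sales — not satisfied.
(1) = T OR F = true.
(i) ≤ 10 employees — met.
(ii) receipts ≤ $500,000 — not satisfied.
(a) = T AND F = false.
(i) state-registered — not met.
(ii) Schedule C activity — holds.
So (b) is not satisfied (F AND T).
(c) ≥60% agricultural — not met.
(2) = F OR F OR F = false.
So Overall is not satisfied (T AND F).
Exception (in enterprise zone) — not satisfied.
Result: main false OR exception false → false.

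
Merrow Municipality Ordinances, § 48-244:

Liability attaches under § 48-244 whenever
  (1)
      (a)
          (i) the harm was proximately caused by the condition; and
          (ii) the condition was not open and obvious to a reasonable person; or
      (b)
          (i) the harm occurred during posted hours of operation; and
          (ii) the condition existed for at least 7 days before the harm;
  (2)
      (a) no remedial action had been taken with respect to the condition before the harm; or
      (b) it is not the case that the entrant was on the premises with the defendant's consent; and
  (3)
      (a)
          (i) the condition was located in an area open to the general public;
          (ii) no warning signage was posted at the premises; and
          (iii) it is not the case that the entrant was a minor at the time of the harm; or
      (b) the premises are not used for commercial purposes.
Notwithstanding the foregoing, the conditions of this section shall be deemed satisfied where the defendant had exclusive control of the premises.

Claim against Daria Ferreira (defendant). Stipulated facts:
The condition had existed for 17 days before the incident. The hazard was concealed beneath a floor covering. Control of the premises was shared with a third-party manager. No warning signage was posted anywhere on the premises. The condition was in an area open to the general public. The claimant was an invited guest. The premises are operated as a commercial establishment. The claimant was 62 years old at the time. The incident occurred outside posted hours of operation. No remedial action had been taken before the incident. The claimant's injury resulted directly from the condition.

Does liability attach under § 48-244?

(i) proximate cause — holds.
(ii) not open/obvious — met.
So (a) is satisfied (T AND T).
(i) during posted hours — fails.
(ii) condition ≥7 days old — holds.
(b) = F AND T = false.
(1) = T OR F = true.
(a) no remedial action — holds.
(b) not (consent to enter) — not satisfied.
So (2) is satisfied (T OR F).
(i) public area — holds.
(ii) no signage posted — holds.
(iii) not (entrant a minor) — satisfied.
(a): T AND T AND T → true.
(b) not (commercial use) — not satisfied.
So (3) is satisfied (T OR F).
Overall: T AND T AND T → true.
Exception (exclusive control) — not satisfied.
Result: main true OR exception false → true.

Yes — liable.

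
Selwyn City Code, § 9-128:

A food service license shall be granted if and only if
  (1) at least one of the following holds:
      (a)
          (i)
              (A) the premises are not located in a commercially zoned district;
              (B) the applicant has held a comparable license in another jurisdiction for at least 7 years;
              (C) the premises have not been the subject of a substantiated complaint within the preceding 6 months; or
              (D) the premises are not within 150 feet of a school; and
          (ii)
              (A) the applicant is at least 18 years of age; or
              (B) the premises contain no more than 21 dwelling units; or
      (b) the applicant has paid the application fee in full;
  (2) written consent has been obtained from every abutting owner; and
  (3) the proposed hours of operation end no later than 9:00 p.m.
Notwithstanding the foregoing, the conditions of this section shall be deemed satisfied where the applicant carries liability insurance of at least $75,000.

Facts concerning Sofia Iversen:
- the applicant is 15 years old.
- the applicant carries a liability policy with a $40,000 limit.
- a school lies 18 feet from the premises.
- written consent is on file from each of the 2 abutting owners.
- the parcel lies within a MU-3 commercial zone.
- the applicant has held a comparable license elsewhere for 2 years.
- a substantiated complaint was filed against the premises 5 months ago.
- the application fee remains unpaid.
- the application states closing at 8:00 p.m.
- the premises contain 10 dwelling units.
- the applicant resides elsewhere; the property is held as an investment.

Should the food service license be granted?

No — denied.

(A) not (commercially zoned) — fails.
(B) prior license ≥ 7 yr — fails.
(C) no complaint in 6 mo. — not met.
(D) ≥150 ft from school — fails.
(i): F OR F OR F OR F → false.
(A) age ≥ 18 — not satisfied.
(B) ≤ 21 units — holds.
(ii): F OR T → true.
(a) = F AND T = false.
(b) fee paid — fails.
So (1) is not satisfied (F OR F).
(2) all abutters consent — holds.
(3) closes by 9 p.m. — met.
So Overall is not satisfied (F AND T AND T).
Exception (insurance ≥ $75,000) — not satisfied.
Result: main false OR exception false → false.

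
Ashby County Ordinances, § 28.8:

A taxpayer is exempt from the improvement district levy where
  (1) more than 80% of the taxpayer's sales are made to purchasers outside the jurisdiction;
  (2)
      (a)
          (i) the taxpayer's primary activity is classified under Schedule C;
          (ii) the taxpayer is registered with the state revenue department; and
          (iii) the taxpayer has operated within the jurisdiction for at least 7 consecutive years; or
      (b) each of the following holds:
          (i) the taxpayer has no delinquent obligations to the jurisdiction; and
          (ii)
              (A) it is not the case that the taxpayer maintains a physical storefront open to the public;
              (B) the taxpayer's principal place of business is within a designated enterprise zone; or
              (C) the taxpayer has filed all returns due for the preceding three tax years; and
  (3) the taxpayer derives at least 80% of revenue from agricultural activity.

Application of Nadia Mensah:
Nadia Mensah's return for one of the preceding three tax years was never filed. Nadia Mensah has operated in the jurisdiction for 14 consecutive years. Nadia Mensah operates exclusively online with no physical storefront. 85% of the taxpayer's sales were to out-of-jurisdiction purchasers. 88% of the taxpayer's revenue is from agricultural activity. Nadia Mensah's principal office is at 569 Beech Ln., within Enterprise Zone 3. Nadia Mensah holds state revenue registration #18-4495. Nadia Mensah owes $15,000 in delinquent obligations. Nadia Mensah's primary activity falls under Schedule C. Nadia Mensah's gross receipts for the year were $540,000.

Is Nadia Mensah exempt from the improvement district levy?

Yes — exempt.

(1) >80% out-of-jur. sales — met.
(i) Schedule C activity — holds.
(ii) state-registered — holds.
(iii) ≥ 7 yrs in jurisdiction — satisfied.
So (a) is satisfied (T AND T AND T).
(i) no delinquency — not met.
(A) not (has storefront) — met.
(B) in enterprise zone — satisfied.
(C) returns current — fails.
So (ii) is satisfied (T OR T OR F).
So (b) is not satisfied (F AND T).
So (2) is satisfied (T OR F).
(3) ≥80% agricultural — satisfied.
Overall: T AND T AND T → true.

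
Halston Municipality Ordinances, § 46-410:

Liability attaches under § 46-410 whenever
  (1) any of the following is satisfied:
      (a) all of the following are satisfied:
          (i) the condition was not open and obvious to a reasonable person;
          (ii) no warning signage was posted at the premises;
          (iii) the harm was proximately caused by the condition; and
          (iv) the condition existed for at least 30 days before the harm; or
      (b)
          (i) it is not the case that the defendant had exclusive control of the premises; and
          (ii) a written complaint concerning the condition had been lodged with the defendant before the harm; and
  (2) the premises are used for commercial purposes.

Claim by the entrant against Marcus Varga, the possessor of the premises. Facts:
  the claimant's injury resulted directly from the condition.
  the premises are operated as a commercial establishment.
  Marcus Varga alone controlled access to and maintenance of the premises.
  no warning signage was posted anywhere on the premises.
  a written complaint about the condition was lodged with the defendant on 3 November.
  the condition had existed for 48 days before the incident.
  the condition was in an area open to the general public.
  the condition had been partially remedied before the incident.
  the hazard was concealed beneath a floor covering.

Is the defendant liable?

(i) not open/obvious — met.
(ii) no signage posted — met.
(iii) proximate cause — satisfied.
(iv) condition ≥30 days old — met.
So (a) is satisfied (T AND T AND T AND T).
(i) not (exclusive control) — fails.
(ii) complaint lodged — holds.
(b): F AND T → false.
So (1) is satisfied (T OR F).
(2) commercial use — holds.
Overall = T AND T = true.

Yes — liable.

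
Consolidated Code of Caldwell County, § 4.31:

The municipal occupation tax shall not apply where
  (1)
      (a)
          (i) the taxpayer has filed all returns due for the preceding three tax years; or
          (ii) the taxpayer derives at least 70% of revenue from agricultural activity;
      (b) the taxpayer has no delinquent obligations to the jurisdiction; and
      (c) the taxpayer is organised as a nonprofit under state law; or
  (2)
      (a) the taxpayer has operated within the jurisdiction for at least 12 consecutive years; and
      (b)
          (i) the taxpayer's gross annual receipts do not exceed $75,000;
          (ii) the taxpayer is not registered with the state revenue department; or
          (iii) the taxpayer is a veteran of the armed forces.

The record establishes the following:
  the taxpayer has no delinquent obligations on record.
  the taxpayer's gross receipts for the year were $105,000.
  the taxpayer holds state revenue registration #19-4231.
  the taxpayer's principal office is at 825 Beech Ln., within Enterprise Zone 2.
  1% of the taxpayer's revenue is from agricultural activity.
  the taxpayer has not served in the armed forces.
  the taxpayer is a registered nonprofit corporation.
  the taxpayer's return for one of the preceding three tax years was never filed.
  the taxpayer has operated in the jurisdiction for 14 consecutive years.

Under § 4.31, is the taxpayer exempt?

No — not exempt.

(i) returns current — not satisfied.
(ii) ≥70% agricultural — not met.
(a): F OR F → false.
(b) no delinquency — met.
(c) nonprofit — holds.
(1) = F AND T AND T = false.
(a) ≥ 12 yrs in jurisdiction — met.
(i) receipts ≤ $75,000 — not met.
(ii) not (state-registered) — fails.
(iii) veteran — not satisfied.
(b): F OR F OR F → false.
(2) = T AND F = false.
Overall = F OR F = false.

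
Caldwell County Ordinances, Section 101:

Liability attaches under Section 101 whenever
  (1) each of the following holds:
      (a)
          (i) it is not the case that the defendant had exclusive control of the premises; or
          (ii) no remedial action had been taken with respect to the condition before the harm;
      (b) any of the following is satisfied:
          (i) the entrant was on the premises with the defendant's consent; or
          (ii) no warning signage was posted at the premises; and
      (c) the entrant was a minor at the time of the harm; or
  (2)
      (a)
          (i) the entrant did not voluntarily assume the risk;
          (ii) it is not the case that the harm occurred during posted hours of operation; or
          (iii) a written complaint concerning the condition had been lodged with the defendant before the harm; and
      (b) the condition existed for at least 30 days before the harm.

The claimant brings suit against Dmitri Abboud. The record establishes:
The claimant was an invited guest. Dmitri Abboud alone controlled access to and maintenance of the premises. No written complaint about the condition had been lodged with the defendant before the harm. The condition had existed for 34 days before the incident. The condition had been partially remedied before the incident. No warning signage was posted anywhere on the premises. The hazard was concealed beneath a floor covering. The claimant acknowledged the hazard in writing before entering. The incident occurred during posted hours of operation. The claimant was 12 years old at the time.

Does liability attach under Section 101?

(i) not (exclusive control) — fails.
(ii) no remedial action — fails.
(a): F OR F → false.
(i) consent to enter — satisfied.
(ii) no signage posted — holds.
(b) = T OR T = true.
(c) entrant a minor — holds.
So (1) is not satisfied (F AND T AND T).
(i) no assumed risk — fails.
(ii) not (during posted hours) — not met.
(iii) complaint lodged — not satisfied.
(a) = F OR F OR F = false.
(b) condition ≥30 days old — holds.
(2) = F AND T = false.
Overall = F OR F = false.

No — not liable.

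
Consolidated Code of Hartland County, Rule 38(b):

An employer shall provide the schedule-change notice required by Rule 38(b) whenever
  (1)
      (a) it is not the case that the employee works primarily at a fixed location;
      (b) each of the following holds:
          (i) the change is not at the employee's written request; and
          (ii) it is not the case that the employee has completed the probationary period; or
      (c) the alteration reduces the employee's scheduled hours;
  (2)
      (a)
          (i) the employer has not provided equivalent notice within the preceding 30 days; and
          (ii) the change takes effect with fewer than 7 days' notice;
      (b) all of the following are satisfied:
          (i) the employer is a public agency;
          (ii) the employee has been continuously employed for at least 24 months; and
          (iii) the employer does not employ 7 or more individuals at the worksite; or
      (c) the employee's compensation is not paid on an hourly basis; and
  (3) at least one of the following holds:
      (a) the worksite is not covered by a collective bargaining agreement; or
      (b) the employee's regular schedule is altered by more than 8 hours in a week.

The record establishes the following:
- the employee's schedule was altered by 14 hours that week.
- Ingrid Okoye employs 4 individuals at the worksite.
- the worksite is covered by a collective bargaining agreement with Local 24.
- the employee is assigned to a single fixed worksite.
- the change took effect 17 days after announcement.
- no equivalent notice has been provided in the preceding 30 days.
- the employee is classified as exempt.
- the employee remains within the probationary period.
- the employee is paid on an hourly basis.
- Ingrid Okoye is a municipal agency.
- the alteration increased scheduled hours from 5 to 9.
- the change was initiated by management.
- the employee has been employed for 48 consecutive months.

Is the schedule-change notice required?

Yes — required.

(a) not (fixed location) — not satisfied.
(i) not employee-requested — satisfied.
(ii) not (past probation) — satisfied.
(b) = T AND T = true.
(c) hours reduced — fails.
So (1) is satisfied (F OR T OR F).
(i) no recent notice — met.
(ii) < 7 days' notice — not met.
(a): T AND F → false.
(i) public agency — satisfied.
(ii) tenure ≥ 24 mo. — holds.
(iii) not (≥ 7 at site) — holds.
(b) = T AND T AND T = true.
(c) not (hourly-paid) — fails.
So (2) is satisfied (F OR T OR F).
(a) no CBA — not satisfied.
(b) schedule shift > 8h — met.
So (3) is satisfied (F OR T).
Overall: T AND T AND T → true.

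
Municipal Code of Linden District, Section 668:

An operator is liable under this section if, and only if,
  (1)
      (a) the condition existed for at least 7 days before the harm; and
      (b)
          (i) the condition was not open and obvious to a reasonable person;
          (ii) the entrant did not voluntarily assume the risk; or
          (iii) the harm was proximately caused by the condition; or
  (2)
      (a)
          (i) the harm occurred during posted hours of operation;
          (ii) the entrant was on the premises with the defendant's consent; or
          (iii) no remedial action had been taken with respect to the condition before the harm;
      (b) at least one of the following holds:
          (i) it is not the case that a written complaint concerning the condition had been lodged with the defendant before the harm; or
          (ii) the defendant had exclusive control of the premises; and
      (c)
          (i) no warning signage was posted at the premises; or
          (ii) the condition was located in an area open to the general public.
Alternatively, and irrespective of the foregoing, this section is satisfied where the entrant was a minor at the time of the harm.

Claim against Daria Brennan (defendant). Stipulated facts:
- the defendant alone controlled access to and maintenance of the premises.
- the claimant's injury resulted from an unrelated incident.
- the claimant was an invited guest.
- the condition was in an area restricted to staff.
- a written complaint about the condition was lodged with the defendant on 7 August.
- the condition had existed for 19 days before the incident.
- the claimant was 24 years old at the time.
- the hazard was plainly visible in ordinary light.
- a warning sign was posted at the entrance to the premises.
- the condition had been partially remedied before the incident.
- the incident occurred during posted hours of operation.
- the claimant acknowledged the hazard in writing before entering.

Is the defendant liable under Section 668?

(a) condition ≥7 days old — holds.
(i) not open/obvious — not satisfied.
(ii) no assumed risk — not met.
(iii) proximate cause — not satisfied.
(b) = F OR F OR F = false.
So (1) is not satisfied (T AND F).
(i) during posted hours — met.
(ii) consent to enter — satisfied.
(iii) no remedial action — not satisfied.
(a) = T OR T OR F = true.
(i) not (complaint lodged) — not satisfied.
(ii) exclusive control — holds.
So (b) is satisfied (F OR T).
(i) no signage posted — fails.
(ii) public area — not met.
(c): F OR F → false.
(2): T AND T AND F → false.
So Overall is not satisfied (F OR F).
Exception (entrant a minor) — not satisfied.
Result: main false OR exception false → false.

No — not liable.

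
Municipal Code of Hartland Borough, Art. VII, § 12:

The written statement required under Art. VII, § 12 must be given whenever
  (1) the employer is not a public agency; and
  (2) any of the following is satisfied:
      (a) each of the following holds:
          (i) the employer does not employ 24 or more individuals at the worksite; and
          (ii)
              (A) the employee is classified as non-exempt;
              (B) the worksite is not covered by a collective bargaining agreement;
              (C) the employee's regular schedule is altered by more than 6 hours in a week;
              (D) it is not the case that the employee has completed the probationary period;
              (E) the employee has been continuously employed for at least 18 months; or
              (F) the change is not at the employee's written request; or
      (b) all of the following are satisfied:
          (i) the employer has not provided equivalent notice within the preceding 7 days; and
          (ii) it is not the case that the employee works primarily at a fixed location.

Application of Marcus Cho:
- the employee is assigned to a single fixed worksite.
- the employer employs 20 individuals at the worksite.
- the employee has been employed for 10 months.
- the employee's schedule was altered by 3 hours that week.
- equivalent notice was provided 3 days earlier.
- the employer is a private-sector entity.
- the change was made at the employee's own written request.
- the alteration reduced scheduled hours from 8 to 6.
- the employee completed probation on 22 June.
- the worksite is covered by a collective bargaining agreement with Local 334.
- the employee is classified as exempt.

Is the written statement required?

(1) not (public agency) — holds.
(i) not (≥ 24 at site) — holds.
(A) non-exempt — not satisfied.
(B) no CBA — not met.
(C) schedule shift > 6h — not satisfied.
(D) not (past probation) — not satisfied.
(E) tenure ≥ 18 mo. — not satisfied.
(F) not employee-requested — not met.
(ii) = F OR F OR F OR F OR F OR F = false.
(a): T AND F → false.
(i) no recent notice — not satisfied.
(ii) not (fixed location) — not met.
So (b) is not satisfied (F AND F).
So (2) is not satisfied (F OR F).
Overall = T AND F = false.

No — not required.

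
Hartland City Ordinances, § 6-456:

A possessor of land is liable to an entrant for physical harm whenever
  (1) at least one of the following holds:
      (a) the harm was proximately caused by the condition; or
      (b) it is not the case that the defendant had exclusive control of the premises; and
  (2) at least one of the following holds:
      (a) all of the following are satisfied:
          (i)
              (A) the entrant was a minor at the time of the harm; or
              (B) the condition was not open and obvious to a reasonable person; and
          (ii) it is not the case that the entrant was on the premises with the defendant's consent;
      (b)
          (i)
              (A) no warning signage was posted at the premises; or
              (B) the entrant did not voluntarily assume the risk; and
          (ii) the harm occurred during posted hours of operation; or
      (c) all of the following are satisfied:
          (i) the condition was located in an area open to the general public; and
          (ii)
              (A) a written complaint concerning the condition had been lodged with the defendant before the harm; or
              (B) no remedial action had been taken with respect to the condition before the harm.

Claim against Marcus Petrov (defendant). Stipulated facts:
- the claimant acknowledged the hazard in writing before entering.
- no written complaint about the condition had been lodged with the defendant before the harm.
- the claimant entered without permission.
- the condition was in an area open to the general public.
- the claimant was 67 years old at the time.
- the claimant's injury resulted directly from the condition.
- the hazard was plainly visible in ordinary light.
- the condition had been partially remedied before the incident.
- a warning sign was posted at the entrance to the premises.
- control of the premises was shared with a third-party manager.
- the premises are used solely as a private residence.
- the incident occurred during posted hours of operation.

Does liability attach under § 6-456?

No — not liable.

(a) proximate cause — met.
(b) not (exclusive control) — met.
(1) = T OR T = true.
(A) entrant a minor — not met.
(B) not open/obvious — not met.
(i) = F OR F = false.
(ii) not (consent to enter) — holds.
So (a) is not satisfied (F AND T).
(A) no signage posted — not satisfied.
(B) no assumed risk — not met.
So (i) is not satisfied (F OR F).
(ii) during posted hours — met.
(b) = F AND T = false.
(i) public area — holds.
(A) complaint lodged — not met.
(B) no remedial action — not met.
So (ii) is not satisfied (F OR F).
So (c) is not satisfied (T AND F).
So (2) is not satisfied (F OR F OR F).
Overall = T AND F = false.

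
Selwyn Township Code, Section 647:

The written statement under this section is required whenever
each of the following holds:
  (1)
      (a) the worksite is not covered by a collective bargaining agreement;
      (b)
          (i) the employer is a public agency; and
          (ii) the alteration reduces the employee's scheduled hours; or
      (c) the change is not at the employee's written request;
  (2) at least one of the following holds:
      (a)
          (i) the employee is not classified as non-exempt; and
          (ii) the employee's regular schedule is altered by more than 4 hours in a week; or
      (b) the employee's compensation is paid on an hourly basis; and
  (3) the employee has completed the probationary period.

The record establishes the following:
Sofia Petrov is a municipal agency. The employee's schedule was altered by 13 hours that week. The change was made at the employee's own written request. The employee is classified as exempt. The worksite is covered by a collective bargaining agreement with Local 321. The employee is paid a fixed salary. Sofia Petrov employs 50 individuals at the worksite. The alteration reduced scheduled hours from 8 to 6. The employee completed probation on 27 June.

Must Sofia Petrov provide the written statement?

Yes — required.

(a) no CBA — not met.
(i) public agency — holds.
(ii) hours reduced — satisfied.
(b): T AND T → true.
(c) not employee-requested — not satisfied.
(1) = F OR T OR F = true.
(i) not (non-exempt) — met.
(ii) schedule shift > 4h — satisfied.
(a): T AND T → true.
(b) hourly-paid — fails.
(2): T OR F → true.
(3) past probation — holds.
Overall = T AND T AND T = true.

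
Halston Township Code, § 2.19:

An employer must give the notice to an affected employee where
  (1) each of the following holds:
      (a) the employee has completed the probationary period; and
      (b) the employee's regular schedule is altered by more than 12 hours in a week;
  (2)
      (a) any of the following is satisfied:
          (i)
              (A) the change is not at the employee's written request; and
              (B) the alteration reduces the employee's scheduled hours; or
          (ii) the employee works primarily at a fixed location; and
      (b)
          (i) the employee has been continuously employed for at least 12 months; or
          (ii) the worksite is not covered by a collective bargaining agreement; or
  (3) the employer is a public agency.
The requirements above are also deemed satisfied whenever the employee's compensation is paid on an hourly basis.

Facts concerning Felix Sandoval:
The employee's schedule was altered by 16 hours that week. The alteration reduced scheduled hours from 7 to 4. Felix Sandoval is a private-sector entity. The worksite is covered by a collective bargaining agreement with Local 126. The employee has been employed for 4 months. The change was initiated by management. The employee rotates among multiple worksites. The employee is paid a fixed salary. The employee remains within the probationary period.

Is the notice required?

No — not required.

(a) past probation — not met.
(b) schedule shift > 12h — met.
So (1) is not satisfied (F AND T).
(A) not employee-requested — holds.
(B) hours reduced — holds.
(i): T AND T → true.
(ii) fixed location — not met.
So (a) is satisfied (T OR F).
(i) tenure ≥ 12 mo. — not satisfied.
(ii) no CBA — not met.
So (b) is not satisfied (F OR F).
(2): T AND F → false.
(3) public agency — not satisfied.
So Overall is not satisfied (F OR F OR F).
Exception (hourly-paid) — not satisfied.
Result: main false OR exception false → false.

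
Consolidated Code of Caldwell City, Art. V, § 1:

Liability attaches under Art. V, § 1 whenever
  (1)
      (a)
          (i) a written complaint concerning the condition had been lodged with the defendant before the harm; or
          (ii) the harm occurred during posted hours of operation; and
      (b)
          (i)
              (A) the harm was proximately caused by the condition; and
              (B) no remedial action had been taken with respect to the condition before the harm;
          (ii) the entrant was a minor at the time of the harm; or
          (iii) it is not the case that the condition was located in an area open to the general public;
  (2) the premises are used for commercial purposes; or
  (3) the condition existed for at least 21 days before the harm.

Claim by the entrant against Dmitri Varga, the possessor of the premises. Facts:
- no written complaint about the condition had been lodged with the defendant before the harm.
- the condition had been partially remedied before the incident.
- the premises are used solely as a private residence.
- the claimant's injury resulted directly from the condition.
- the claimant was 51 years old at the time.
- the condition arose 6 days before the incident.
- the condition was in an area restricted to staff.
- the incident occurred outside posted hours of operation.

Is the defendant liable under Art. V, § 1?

No — not liable.

(i) complaint lodged — not satisfied.
(ii) during posted hours — not satisfied.
So (a) is not satisfied (F OR F).
(A) proximate cause — satisfied.
(B) no remedial action — not met.
(i): T AND F → false.
(ii) entrant a minor — fails.
(iii) not (public area) — holds.
So (b) is satisfied (F OR F OR T).
(1) = F AND T = false.
(2) commercial use — not met.
(3) condition ≥21 days old — fails.
Overall: F OR F OR F → false.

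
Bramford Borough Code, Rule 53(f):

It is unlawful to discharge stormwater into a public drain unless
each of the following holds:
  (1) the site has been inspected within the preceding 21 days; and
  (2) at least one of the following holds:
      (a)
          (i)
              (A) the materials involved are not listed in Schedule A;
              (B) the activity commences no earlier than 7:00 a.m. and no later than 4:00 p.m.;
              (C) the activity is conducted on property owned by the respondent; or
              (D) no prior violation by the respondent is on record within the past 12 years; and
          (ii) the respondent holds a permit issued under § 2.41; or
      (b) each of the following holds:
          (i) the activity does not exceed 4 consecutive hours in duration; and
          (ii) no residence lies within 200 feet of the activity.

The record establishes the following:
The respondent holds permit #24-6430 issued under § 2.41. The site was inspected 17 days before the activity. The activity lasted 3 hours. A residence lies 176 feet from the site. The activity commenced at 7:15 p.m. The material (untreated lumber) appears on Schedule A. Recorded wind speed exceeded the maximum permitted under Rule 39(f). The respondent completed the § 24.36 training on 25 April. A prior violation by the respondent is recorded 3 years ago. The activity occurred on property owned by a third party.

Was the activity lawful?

No — unlawful.

(1) site inspected — satisfied.
(A) not (Schedule A material) — not satisfied.
(B) start within hours — fails.
(C) own property — not met.
(D) no prior violation — not satisfied.
(i) = F OR F OR F OR F = false.
(ii) holds permit — satisfied.
So (a) is not satisfied (F AND T).
(i) ≤ 4 hrs duration — met.
(ii) no residence in 200 ft — not satisfied.
(b): T AND F → false.
(2) = F OR F = false.
Overall: T AND F → false.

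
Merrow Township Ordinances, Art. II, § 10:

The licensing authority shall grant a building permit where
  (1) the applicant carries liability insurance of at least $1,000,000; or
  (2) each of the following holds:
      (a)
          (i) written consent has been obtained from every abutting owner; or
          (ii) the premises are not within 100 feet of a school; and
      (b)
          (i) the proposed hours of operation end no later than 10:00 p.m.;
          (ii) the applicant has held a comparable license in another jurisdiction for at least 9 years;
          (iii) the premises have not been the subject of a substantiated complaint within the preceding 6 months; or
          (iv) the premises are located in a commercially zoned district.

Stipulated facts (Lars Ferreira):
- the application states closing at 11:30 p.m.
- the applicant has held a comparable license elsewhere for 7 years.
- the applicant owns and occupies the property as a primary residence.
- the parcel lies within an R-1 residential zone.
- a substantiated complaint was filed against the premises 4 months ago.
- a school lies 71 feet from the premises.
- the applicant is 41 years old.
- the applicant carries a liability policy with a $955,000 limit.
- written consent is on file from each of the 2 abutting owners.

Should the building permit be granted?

(1) insurance ≥ $1,000,000 — not satisfied.
(i) all abutters consent — met.
(ii) ≥100 ft from school — not met.
(a): T OR F → true.
(i) closes by 10 p.m. — fails.
(ii) prior license ≥ 9 yr — not met.
(iii) no complaint in 6 mo. — not met.
(iv) commercially zoned — not satisfied.
So (b) is not satisfied (F OR F OR F OR F).
(2) = T AND F = false.
Overall = F OR F = false.

No — denied.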